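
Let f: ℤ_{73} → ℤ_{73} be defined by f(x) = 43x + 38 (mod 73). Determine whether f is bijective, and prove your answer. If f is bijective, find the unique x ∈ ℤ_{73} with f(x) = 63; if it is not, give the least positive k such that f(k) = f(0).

60

Suppose f(s) = f(t) in ℤ_{73}. Then 43s + 38 ≡ 43t + 38 (mod 73), therefore 43(s − t) ≡ 0 (mod 73).
Since gcd(43, 73) = 1, 43 is invertible modulo 73, therefore s − t ≡ 0 (mod 73), i.e. s = t.
We now compute 43⁻¹ mod 73 explicitly. Euclid's algorithm: 73 = 1·43 + 30, 43 = 1·30 + 13, 30 = 2·13 + 4, 13 = 3·4 + 1; back-substituting gives 1 = 17·43 − 10·73, so 43⁻¹ ≡ 17 (mod 73).
Then y ↦ 17(y − 38) is a two-sided inverse to f, so every y ∈ ℤ_{73} has a preimage.
Thus f is bijective.
Since f is bijective, we find f⁻¹(63): we need 43x ≡ 63 − 38 ≡ 25 (mod 73). Using 43⁻¹ = 17: x ≡ 17·25 = 425 = 5·73 + 60, so x = 60.
Check: f(60) = 43·60 + 38 = 2618 = 35·73 + 63 ≡ 63 (mod 73).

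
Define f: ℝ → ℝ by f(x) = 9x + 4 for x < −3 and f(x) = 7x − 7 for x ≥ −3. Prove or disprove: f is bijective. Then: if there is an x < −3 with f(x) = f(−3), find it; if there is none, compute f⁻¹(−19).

Both pieces are strictly increasing (slopes 9 and 7), so each is injective on its own interval.
The left piece maps (−∞, −3) onto (−∞, −23); the right piece maps [−3, ∞) onto [−28, ∞).
These images overlap. In particular f(−3) = −28 (right piece), and solving 9x + 4 = −28 on the left piece gives x = −32/9 < −3.
So f(−32/9) = f(−3) with −32/9 ≠ −3, and f is not injective, hence not bijective. This x = −32/9 is the requested value below −3.

-32/9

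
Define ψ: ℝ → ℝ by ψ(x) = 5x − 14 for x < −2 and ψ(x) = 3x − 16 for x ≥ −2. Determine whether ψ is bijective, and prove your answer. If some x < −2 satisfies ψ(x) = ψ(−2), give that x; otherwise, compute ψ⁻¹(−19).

Both pieces are strictly increasing (slopes 5 and 3), so each is injective on its own interval.
The left piece maps (−∞, −2) onto (−∞, −24); the right piece maps [−2, ∞) onto [−22, ∞).
The images leave a gap (−24 has no preimage), so ψ is not surjective, hence not bijective.
Because the two images are disjoint, no x < −2 has ψ(x) = ψ(−2), so we compute ψ⁻¹(−19): −19 lies in [−22, ∞), so solve 3x − 16 = −19: x = (−19 + 16)/3 = −1.

-1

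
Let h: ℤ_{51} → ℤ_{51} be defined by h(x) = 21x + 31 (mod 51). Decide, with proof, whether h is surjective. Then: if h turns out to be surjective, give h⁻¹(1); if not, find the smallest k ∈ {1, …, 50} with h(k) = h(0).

Since gcd(21, 51) = 3, we have 21x ≡ 0 (mod 3) for all x, so h(x) ≡ 1 (mod 3).
But 0 ≢ 1 (mod 3), so 0 ∈ ℤ_{51} has no preimage. So h is not surjective.
Since h is not surjective, we find the least positive k with h(k) = h(0): this means 21k ≡ 0 (mod 51), i.e. 51 ∣ 21k. Since gcd(21, 51) = 3, dividing through by 3 this holds exactly when 17 ∣ 7k, and as gcd(7, 17) = 1, exactly when 17 ∣ k.
The smallest positive such k is 17.

17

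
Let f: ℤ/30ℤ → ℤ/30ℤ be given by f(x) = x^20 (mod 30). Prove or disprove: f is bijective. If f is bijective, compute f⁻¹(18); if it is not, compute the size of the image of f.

f(2): Repeated squaring mod 30: 2^1 ≡ 2, 2^2 ≡ 2² = 4, 2^4 ≡ 4² = 16, 2^8 ≡ 16² = 256 ≡ 16, 2^16 ≡ 16² = 256 ≡ 16. Since 20 = 16 + 4, 2^20 ≡ 16·16: 16·16 = 256 ≡ 16. So 2^20 ≡ 16 (mod 30).
f(4): Repeated squaring mod 30: 4^1 ≡ 4, 4^2 ≡ 4² = 16, 4^4 ≡ 16² = 256 ≡ 16, 4^8 ≡ 16² = 256 ≡ 16, 4^16 ≡ 16² = 256 ≡ 16. Since 20 = 16 + 4, 4^20 ≡ 16·16: 16·16 = 256 ≡ 16. So 4^20 ≡ 16 (mod 30).
So f(2) = f(4) = 16 while 2 ≠ 4, thus f is not injective, hence not bijective.
Since f is not bijective, we determine |image(f)|. Computing x^20 mod 30 for each x (by repeated squaring, reducing mod 30 at every step), the values f(0), f(1), …, f(29) are: 0, 1, 16, 21, 16, 25, 6, 1, 16, 21, 10, 1, 6, 1, 16, 15, 16, 1, 6, 1, 10, 21, 16, 1, 6, 25, 16, 21, 16, 1.
The distinct values are {0, 1, 6, 10, 15, 16, 21, 25}; there are 8 of them.

8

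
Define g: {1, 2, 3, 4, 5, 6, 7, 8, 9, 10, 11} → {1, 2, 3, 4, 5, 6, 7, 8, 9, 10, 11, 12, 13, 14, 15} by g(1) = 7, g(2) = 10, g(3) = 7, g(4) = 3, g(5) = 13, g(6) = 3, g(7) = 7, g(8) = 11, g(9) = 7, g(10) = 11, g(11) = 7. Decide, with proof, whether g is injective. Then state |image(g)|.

5

g(1) = 7 = g(3) with 1 ≠ 3, so g is not injective.
The image of g is {3, 7, 10, 11, 13}, which has 5 elements.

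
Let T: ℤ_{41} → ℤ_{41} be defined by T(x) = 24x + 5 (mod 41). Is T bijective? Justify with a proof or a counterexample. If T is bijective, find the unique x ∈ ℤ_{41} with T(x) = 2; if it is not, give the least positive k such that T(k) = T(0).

5

By definition, injectivity means: for all a, b in the domain, T(a) = T(b) implies a = b.
Suppose T(a) = T(b) in ℤ_{41}. Then 24a + 5 ≡ 24b + 5 (mod 41), therefore 24(a − b) ≡ 0 (mod 41).
Since gcd(24, 41) = 1, 24 is invertible modulo 41, so a − b ≡ 0 (mod 41), i.e. a = b.
We now compute 24⁻¹ mod 41 explicitly. Euclid's algorithm: 41 = 1·24 + 17, 24 = 1·17 + 7, 17 = 2·7 + 3, 7 = 2·3 + 1; back-substituting gives 1 = 12·24 − 7·41, so 24⁻¹ ≡ 12 (mod 41).
For any y ∈ ℤ_{41}, x = 12(y − 5) mod 41 satisfies T(x) = 24·12(y − 5) + 5 ≡ y (since 24·12 ≡ 1 mod 41). So every y has a preimage.
So T is bijective.
Since T is bijective, we compute T⁻¹(2): solve 24x + 5 ≡ 2 (mod 41), i.e. 24x ≡ 38 (mod 41).
Multiplying by 24⁻¹ = 12 gives x ≡ 12·38 = 456 = 11·41 + 5 ≡ 5 (mod 41).
Check: T(5) = 24·5 + 5 = 125 = 3·41 + 2 ≡ 2 (mod 41).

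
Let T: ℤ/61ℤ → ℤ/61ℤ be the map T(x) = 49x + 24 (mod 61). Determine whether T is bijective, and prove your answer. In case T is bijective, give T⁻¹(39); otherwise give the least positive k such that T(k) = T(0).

If T(s) = T(t), then 49s ≡ 49t (mod 61). Because gcd(49, 61) = 1, we may cancel 49 to get s ≡ t (mod 61).
We now compute 49⁻¹ mod 61 explicitly. Euclid's algorithm: 61 = 1·49 + 12, 49 = 4·12 + 1; back-substituting gives 1 = 5·49 − 4·61, so 49⁻¹ ≡ 5 (mod 61).
For any y ∈ ℤ/61ℤ, x = 5(y − 24) mod 61 satisfies T(x) = 49·5(y − 24) + 24 ≡ y (since 49·5 ≡ 1 mod 61). So every y has a preimage.
Thus T is bijective.
Since T is bijective, we find T⁻¹(39): we need 49x ≡ 39 − 24 ≡ 15 (mod 61). Using 49⁻¹ = 5: x ≡ 5·15 = 75 = 1·61 + 14, so x = 14.
Check: T(14) = 49·14 + 24 = 710 = 11·61 + 39 ≡ 39 (mod 61).

14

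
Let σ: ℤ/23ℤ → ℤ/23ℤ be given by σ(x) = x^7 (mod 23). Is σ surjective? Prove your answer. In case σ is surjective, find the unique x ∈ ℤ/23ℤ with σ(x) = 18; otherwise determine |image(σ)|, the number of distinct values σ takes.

Since 23 is prime, the nonzero elements of ℤ/23ℤ form a cyclic group of order 22.
As gcd(7, 22) = 1, raising to the 7th power is a bijection on this group: if a^7 ≡ b^7 then (ab^{−1})^7 = 1, and the only element of order dividing gcd(7, 22) = 1 is 1, so a = b.
With σ(0) = 0 this makes σ injective on all of ℤ/23ℤ, hence bijective (finite equal-size domain and codomain). In particular σ is surjective.
Since σ is surjective, we find the preimage of 18. The inverse of x ↦ x^7 on (ℤ/23ℤ)^× is x ↦ x^19, because 7·19 = 133 = 6·22 + 1 ≡ 1 (mod 22) and x^{22} = 1 for x ≠ 0 (Fermat). So σ⁻¹(18) = 18^19 mod 23.
Repeated squaring mod 23: 18^1 ≡ 18, 18^2 ≡ 18² = 324 ≡ 2, 18^4 ≡ 2² = 4, 18^8 ≡ 4² = 16, 18^16 ≡ 16² = 256 ≡ 3. Since 19 = 16 + 2 + 1, 18^19 ≡ 3·2·18: 3·2 = 6, then 6·18 = 108 ≡ 16. So 18^19 ≡ 16 (mod 23).
Hence σ⁻¹(18) = 16.

16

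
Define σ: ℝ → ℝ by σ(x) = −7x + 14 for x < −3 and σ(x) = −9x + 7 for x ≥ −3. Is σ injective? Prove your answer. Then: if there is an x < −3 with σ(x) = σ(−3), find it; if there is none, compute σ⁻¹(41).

Both pieces are strictly decreasing (slopes −7 and −9), so each is injective on its own interval.
The left piece maps (−∞, −3) onto (35, ∞); the right piece maps [−3, ∞) onto (−∞, 34].
These images are disjoint, so no value is attained by both pieces. So σ is injective.
Because the two images are disjoint, no x < −3 has σ(x) = σ(−3), so we compute σ⁻¹(41): 41 lies in (35, ∞), so solve −7x + 14 = 41: x = (41 − 14)/(−7) = −27/7.

-27/7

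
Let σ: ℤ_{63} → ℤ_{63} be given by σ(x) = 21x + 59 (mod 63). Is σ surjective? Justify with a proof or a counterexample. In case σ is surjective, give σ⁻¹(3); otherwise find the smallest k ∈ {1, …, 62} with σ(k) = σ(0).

Since gcd(21, 63) = 21, we have 21x ≡ 0 (mod 21) for all x, so σ(x) ≡ 17 (mod 21).
But 0 ≢ 17 (mod 21), so 0 ∈ ℤ_{63} has no preimage. Therefore σ is not surjective.
Since σ is not surjective, we find the least positive k with σ(k) = σ(0): this means 21k ≡ 0 (mod 63), i.e. 63 ∣ 21k. Since gcd(21, 63) = 21, dividing through by 21 this holds exactly when 3 ∣ k.
The smallest positive such k is 3.

3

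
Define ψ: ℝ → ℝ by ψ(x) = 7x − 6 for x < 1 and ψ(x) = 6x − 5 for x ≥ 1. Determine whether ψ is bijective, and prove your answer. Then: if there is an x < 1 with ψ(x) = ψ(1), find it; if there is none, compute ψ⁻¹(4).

3/2

Both pieces are strictly increasing (slopes 7 and 6), so each is injective on its own interval.
The left piece maps (−∞, 1) onto (−∞, 1); the right piece maps [1, ∞) onto [1, ∞).
Since 1 = 1, the images partition ℝ: ψ is injective and surjective, hence bijective.
Because the two images are disjoint, no x < 1 has ψ(x) = ψ(1), so we compute ψ⁻¹(4): 4 lies in [1, ∞), so solve 6x − 5 = 4: x = (4 + 5)/6 = 3/2.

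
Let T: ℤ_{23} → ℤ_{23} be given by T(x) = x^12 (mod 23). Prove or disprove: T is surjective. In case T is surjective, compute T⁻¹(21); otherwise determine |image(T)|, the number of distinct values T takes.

T(11): Repeated squaring mod 23: 11^1 ≡ 11, 11^2 ≡ 11² = 121 ≡ 6, 11^4 ≡ 6² = 36 ≡ 13, 11^8 ≡ 13² = 169 ≡ 8. Since 12 = 8 + 4, 11^12 ≡ 8·13: 8·13 = 104 ≡ 12. So 11^12 ≡ 12 (mod 23).
T(12): Repeated squaring mod 23: 12^1 ≡ 12, 12^2 ≡ 12² = 144 ≡ 6, 12^4 ≡ 6² = 36 ≡ 13, 12^8 ≡ 13² = 169 ≡ 8. Since 12 = 8 + 4, 12^12 ≡ 8·13: 8·13 = 104 ≡ 12. So 12^12 ≡ 12 (mod 23).
So T(11) = T(12) = 12 while 11 ≠ 12, so T is not injective.
A non-injective map from the 23-element set ℤ_{23} to itself takes at most 22 distinct values, so it cannot be surjective. So T is not surjective.
Since T is not surjective, we determine |image(T)|. Computing x^12 mod 23 for each x (by repeated squaring, reducing mod 23 at every step), the values T(0), T(1), …, T(22) are: 0, 1, 2, 3, 4, 18, 6, 16, 8, 9, 13, 12, 12, 13, 9, 8, 16, 6, 18, 4, 3, 2, 1.
The distinct values are {0, 1, 2, 3, 4, 6, 8, 9, 12, 13, 16, 18}; there are 12 of them.

12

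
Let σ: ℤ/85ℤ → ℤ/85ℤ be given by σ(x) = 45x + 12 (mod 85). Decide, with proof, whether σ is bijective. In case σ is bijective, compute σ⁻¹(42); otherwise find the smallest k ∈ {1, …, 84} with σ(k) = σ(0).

17

We have gcd(45, 85) = 5 > 1. Taking a = 0 and b = 17: σ(0) = 12 and σ(17) = 45·17 + 12 = 777 ≡ 12 (mod 85).
So σ(0) = σ(17) while 0 ≠ 17, thus σ is not injective, hence not bijective.
Since σ is not bijective, we find the least positive k with σ(k) = σ(0): this means 45k ≡ 0 (mod 85), i.e. 85 ∣ 45k. Since gcd(45, 85) = 5, dividing through by 5 this holds exactly when 17 ∣ 9k, and as gcd(9, 17) = 1, exactly when 17 ∣ k.
The smallest positive such k is 17.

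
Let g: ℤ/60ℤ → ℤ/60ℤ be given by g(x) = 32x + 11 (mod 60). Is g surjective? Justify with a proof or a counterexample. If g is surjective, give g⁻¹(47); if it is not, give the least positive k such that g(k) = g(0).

Since gcd(32, 60) = 4, we have 32x ≡ 0 (mod 4) for all x, so g(x) ≡ 3 (mod 4).
But 0 ≢ 3 (mod 4), so 0 ∈ ℤ/60ℤ has no preimage. Hence g is not surjective.
Since g is not surjective, we find the least positive k with g(k) = g(0): this means 32k ≡ 0 (mod 60), i.e. 60 ∣ 32k. Since gcd(32, 60) = 4, dividing through by 4 this holds exactly when 15 ∣ 8k, and as gcd(8, 15) = 1, exactly when 15 ∣ k.
The smallest positive such k is 15.

15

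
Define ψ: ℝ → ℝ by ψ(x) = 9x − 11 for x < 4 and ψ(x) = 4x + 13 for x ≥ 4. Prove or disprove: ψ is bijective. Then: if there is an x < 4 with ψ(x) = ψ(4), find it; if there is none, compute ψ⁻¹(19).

Both pieces are strictly increasing (slopes 9 and 4), so each is injective on its own interval.
The left piece maps (−∞, 4) onto (−∞, 25); the right piece maps [4, ∞) onto [29, ∞).
The images leave a gap (25 has no preimage), so ψ is not surjective, hence not bijective.
Because the two images are disjoint, no x < 4 has ψ(x) = ψ(4), so we compute ψ⁻¹(19): 19 lies in (−∞, 25), so solve 9x − 11 = 19: x = (19 + 11)/9 = 10/3.

10/3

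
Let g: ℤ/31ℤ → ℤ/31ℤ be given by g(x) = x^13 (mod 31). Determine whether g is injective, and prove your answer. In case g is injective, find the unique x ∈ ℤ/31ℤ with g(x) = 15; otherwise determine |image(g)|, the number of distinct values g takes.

23

Since 31 is prime, the nonzero elements of ℤ/31ℤ form a cyclic group of order 30.
As gcd(13, 30) = 1, raising to the 13th power is a bijection on this group: if x_1^13 ≡ x_2^13 then (x_1x_2^{−1})^13 = 1, and the only element of order dividing gcd(13, 30) = 1 is 1, so x_1 = x_2.
With g(0) = 0 this makes g injective on all of ℤ/31ℤ, hence bijective (finite equal-size domain and codomain). In particular g is injective.
Since g is injective, we find the preimage of 15. The inverse of x ↦ x^13 on (ℤ/31ℤ)^× is x ↦ x^7, because 13·7 = 91 = 3·30 + 1 ≡ 1 (mod 30) and x^{30} = 1 for x ≠ 0 (Fermat). So g⁻¹(15) = 15^7 mod 31.
Repeated squaring mod 31: 15^1 ≡ 15, 15^2 ≡ 15² = 225 ≡ 8, 15^4 ≡ 8² = 64 ≡ 2. Since 7 = 4 + 2 + 1, 15^7 ≡ 2·8·15: 2·8 = 16, then 16·15 = 240 ≡ 23. So 15^7 ≡ 23 (mod 31).
Hence g⁻¹(15) = 23.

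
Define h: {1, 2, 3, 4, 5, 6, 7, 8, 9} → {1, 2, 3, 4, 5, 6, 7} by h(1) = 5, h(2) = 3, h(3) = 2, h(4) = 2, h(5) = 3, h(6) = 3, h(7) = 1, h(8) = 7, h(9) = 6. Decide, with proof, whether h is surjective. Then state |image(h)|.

6

No element maps to 4, so h is not surjective.
The image of h is {1, 2, 3, 5, 6, 7}, which has 6 elements.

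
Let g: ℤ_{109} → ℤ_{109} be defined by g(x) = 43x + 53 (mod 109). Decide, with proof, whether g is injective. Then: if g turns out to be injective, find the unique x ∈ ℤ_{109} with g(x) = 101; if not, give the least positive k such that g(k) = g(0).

29

By definition, injectivity means: for all s, t in the domain, g(s) = g(t) implies s = t.
If g(s) = g(t), then 43s ≡ 43t (mod 109). Because gcd(43, 109) = 1, we may cancel 43 to get s ≡ t (mod 109).
Thus g is injective.
We now compute 43⁻¹ mod 109 explicitly. Euclid's algorithm: 109 = 2·43 + 23, 43 = 1·23 + 20, 23 = 1·20 + 3, 20 = 6·3 + 2, 3 = 1·2 + 1; back-substituting gives 1 = 71·43 − 28·109, so 43⁻¹ ≡ 71 (mod 109).
Since g is injective, we find g⁻¹(101): we need 43x ≡ 101 − 53 ≡ 48 (mod 109). Using 43⁻¹ = 71: x ≡ 71·48 = 3408 = 31·109 + 29, so x = 29.
Check: g(29) = 43·29 + 53 = 1300 = 11·109 + 101 ≡ 101 (mod 109).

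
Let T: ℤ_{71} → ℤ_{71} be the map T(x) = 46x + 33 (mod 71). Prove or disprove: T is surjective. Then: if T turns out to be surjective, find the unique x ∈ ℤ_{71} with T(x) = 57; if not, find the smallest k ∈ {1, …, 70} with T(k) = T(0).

53

Since gcd(46, 71) = 1, 46 is invertible modulo 71. Euclid's algorithm: 71 = 1·46 + 25, 46 = 1·25 + 21, 25 = 1·21 + 4, 21 = 5·4 + 1; back-substituting gives 1 = 17·46 − 11·71, so 46⁻¹ ≡ 17 (mod 71).
For any y ∈ ℤ_{71}, x = 17(y − 33) mod 71 satisfies T(x) = 46·17(y − 33) + 33 ≡ y (since 46·17 ≡ 1 mod 71). So every y has a preimage.
Thus T is surjective.
Since T is surjective, we compute T⁻¹(57): solve 46x + 33 ≡ 57 (mod 71), i.e. 46x ≡ 24 (mod 71).
Multiplying by 46⁻¹ = 17 gives x ≡ 17·24 = 408 = 5·71 + 53 ≡ 53 (mod 71).
Check: T(53) = 46·53 + 33 = 2471 = 34·71 + 57 ≡ 57 (mod 71).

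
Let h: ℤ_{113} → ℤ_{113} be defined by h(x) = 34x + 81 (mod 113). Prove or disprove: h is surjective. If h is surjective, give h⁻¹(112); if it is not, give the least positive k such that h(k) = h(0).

84

Since gcd(34, 113) = 1, 34 is invertible modulo 113. Euclid's algorithm: 113 = 3·34 + 11, 34 = 3·11 + 1; back-substituting gives 1 = 10·34 − 3·113, so 34⁻¹ ≡ 10 (mod 113).
Then y ↦ 10(y − 81) is a two-sided inverse to h, so every y ∈ ℤ_{113} has a preimage.
Therefore h is surjective.
Since h is surjective, we find h⁻¹(112): we need 34x ≡ 112 − 81 ≡ 31 (mod 113). Using 34⁻¹ = 10: x ≡ 10·31 = 310 = 2·113 + 84, so x = 84.
Check: h(84) = 34·84 + 81 = 2937 = 25·113 + 112 ≡ 112 (mod 113).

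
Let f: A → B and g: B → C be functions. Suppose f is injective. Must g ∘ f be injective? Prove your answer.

not injective

No. Take A = B = C = {1, 2}, f = identity (injective), and g(x) = 1 for every x.
Then (g ∘ f)(1) = 1 = (g ∘ f)(2) with 1 ≠ 2, so g ∘ f is not injective.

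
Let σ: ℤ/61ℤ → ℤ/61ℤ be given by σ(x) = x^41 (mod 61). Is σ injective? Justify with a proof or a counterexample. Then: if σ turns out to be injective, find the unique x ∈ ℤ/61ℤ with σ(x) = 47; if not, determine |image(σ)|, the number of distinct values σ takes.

13

Since 61 is prime, the nonzero elements of ℤ/61ℤ form a cyclic group of order 60.
As gcd(41, 60) = 1, raising to the 41st power is a bijection on this group: if a^41 ≡ b^41 then (ab^{−1})^41 = 1, and the only element of order dividing gcd(41, 60) = 1 is 1, so a = b.
With σ(0) = 0 this makes σ injective on all of ℤ/61ℤ, hence bijective (finite equal-size domain and codomain). In particular σ is injective.
Since σ is injective, we find the preimage of 47. The inverse of x ↦ x^41 on (ℤ/61ℤ)^× is x ↦ x^41, because 41·41 = 1681 = 28·60 + 1 ≡ 1 (mod 60) and x^{60} = 1 for x ≠ 0 (Fermat). So σ⁻¹(47) = 47^41 mod 61.
Repeated squaring mod 61: 47^1 ≡ 47, 47^2 ≡ 47² = 2209 ≡ 13, 47^4 ≡ 13² = 169 ≡ 47, 47^8 ≡ 47² = 2209 ≡ 13, 47^16 ≡ 13² = 169 ≡ 47, 47^32 ≡ 47² = 2209 ≡ 13. Since 41 = 32 + 8 + 1, 47^41 ≡ 13·13·47: 13·13 = 169 ≡ 47, then 47·47 = 2209 ≡ 13. So 47^41 ≡ 13 (mod 61).
Hence σ⁻¹(47) = 13.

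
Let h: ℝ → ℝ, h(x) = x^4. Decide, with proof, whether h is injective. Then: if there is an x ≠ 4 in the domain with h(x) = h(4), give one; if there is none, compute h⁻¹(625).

h(4) = 256 = (−4)^4 = h(−4) (since 4 is even), with 4 ≠ −4. So h is not injective.
For the follow-up, such an x exists: taking x = −4 ∈ ℝ gives h(−4) = 256 = h(4) with −4 ≠ 4.

-4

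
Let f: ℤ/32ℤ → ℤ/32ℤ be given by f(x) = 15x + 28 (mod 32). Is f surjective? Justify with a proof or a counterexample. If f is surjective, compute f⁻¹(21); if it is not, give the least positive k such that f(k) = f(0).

23

Since gcd(15, 32) = 1, 15 is invertible modulo 32. Euclid's algorithm: 32 = 2·15 + 2, 15 = 7·2 + 1; back-substituting gives 1 = 15·15 − 7·32, so 15⁻¹ ≡ 15 (mod 32).
For any y ∈ ℤ/32ℤ, x = 15(y − 28) mod 32 satisfies f(x) = 15·15(y − 28) + 28 ≡ y (since 15·15 ≡ 1 mod 32). So every y has a preimage.
So f is surjective.
Since f is surjective, we compute f⁻¹(21): solve 15x + 28 ≡ 21 (mod 32), i.e. 15x ≡ 25 (mod 32).
Multiplying by 15⁻¹ = 15 gives x ≡ 15·25 = 375 = 11·32 + 23 ≡ 23 (mod 32).
Check: f(23) = 15·23 + 28 = 373 = 11·32 + 21 ≡ 21 (mod 32).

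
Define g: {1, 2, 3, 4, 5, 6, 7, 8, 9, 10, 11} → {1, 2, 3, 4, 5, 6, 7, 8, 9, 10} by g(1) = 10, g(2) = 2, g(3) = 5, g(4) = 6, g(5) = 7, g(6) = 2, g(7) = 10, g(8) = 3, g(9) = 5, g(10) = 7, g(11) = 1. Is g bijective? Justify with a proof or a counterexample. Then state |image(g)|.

7

g(2) = 2 = g(6) with 2 ≠ 6, so g is not injective, hence not bijective.
The image of g is {1, 2, 3, 5, 6, 7, 10}, which has 7 elements.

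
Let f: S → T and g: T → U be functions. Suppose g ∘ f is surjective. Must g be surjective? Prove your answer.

Let c ∈ U. Since g ∘ f is surjective, some a ∈ S has g(f(a)) = c. Then b = f(a) ∈ T satisfies g(b) = c. So g is surjective.

surjective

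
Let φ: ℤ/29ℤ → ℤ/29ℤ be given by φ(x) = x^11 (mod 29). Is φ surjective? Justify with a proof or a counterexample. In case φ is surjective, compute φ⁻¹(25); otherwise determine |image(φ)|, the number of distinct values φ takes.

Since 29 is prime, the nonzero elements of ℤ/29ℤ form a cyclic group of order 28.
As gcd(11, 28) = 1, raising to the 11th power is a bijection on this group: if x_1^11 ≡ x_2^11 then (x_1x_2^{−1})^11 = 1, and the only element of order dividing gcd(11, 28) = 1 is 1, so x_1 = x_2.
With φ(0) = 0 this makes φ injective on all of ℤ/29ℤ, hence bijective (finite equal-size domain and codomain). In particular φ is surjective.
Since φ is surjective, we find the preimage of 25. The inverse of x ↦ x^11 on (ℤ/29ℤ)^× is x ↦ x^23, because 11·23 = 253 = 9·28 + 1 ≡ 1 (mod 28) and x^{28} = 1 for x ≠ 0 (Fermat). So φ⁻¹(25) = 25^23 mod 29.
Repeated squaring mod 29: 25^1 ≡ 25, 25^2 ≡ 25² = 625 ≡ 16, 25^4 ≡ 16² = 256 ≡ 24, 25^8 ≡ 24² = 576 ≡ 25, 25^16 ≡ 25² = 625 ≡ 16. Since 23 = 16 + 4 + 2 + 1, 25^23 ≡ 16·24·16·25: 16·24 = 384 ≡ 7, then 7·16 = 112 ≡ 25, then 25·25 = 625 ≡ 16. So 25^23 ≡ 16 (mod 29).
Hence φ⁻¹(25) = 16.

16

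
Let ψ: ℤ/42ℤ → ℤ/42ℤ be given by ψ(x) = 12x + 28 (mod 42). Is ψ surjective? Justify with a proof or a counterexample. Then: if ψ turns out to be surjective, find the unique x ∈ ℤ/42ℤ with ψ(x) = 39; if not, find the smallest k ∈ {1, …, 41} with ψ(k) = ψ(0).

7

Since gcd(12, 42) = 6, we have 12x ≡ 0 (mod 6) for all x, so ψ(x) ≡ 4 (mod 6).
But 0 ≢ 4 (mod 6), so 0 ∈ ℤ/42ℤ has no preimage. Thus ψ is not surjective.
Since ψ is not surjective, we find the least positive k with ψ(k) = ψ(0): this means 12k ≡ 0 (mod 42), i.e. 42 ∣ 12k. Since gcd(12, 42) = 6, dividing through by 6 this holds exactly when 7 ∣ 2k, and as gcd(2, 7) = 1, exactly when 7 ∣ k.
The smallest positive such k is 7.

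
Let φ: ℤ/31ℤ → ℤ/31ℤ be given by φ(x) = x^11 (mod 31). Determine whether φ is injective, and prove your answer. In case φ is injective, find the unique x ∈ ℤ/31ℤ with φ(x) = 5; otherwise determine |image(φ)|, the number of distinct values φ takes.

25

Since 31 is prime, the nonzero elements of ℤ/31ℤ form a cyclic group of order 30.
As gcd(11, 30) = 1, raising to the 11th power is a bijection on this group: if x_1^11 ≡ x_2^11 then (x_1x_2^{−1})^11 = 1, and the only element of order dividing gcd(11, 30) = 1 is 1, so x_1 = x_2.
With φ(0) = 0 this makes φ injective on all of ℤ/31ℤ, hence bijective (finite equal-size domain and codomain). In particular φ is injective.
Since φ is injective, we find the preimage of 5. The inverse of x ↦ x^11 on (ℤ/31ℤ)^× is x ↦ x^11, because 11·11 = 121 = 4·30 + 1 ≡ 1 (mod 30) and x^{30} = 1 for x ≠ 0 (Fermat). So φ⁻¹(5) = 5^11 mod 31.
Repeated squaring mod 31: 5^1 ≡ 5, 5^2 ≡ 5² = 25, 5^4 ≡ 25² = 625 ≡ 5, 5^8 ≡ 5² = 25. Since 11 = 8 + 2 + 1, 5^11 ≡ 25·25·5: 25·25 = 625 ≡ 5, then 5·5 = 25. So 5^11 ≡ 25 (mod 31).
Hence φ⁻¹(5) = 25.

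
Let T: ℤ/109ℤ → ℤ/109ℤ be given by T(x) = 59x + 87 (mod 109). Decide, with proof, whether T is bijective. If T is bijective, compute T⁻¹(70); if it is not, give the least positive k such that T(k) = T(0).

If T(u) = T(v), then 59u ≡ 59v (mod 109). Because gcd(59, 109) = 1, we may cancel 59 to get u ≡ v (mod 109).
We now compute 59⁻¹ mod 109 explicitly. Euclid's algorithm: 109 = 1·59 + 50, 59 = 1·50 + 9, 50 = 5·9 + 5, 9 = 1·5 + 4, 5 = 1·4 + 1; back-substituting gives 1 = 85·59 − 46·109, so 59⁻¹ ≡ 85 (mod 109).
Then y ↦ 85(y − 87) is a two-sided inverse to T, so every y ∈ ℤ/109ℤ has a preimage.
Hence T is bijective.
Since T is bijective, we compute T⁻¹(70): solve 59x + 87 ≡ 70 (mod 109), i.e. 59x ≡ 92 (mod 109).
Multiplying by 59⁻¹ = 85 gives x ≡ 85·92 = 7820 = 71·109 + 81 ≡ 81 (mod 109).
Check: T(81) = 59·81 + 87 = 4866 = 44·109 + 70 ≡ 70 (mod 109).

81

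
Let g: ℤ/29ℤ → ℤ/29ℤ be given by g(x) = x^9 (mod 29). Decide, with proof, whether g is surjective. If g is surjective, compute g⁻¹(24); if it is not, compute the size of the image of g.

Since 29 is prime, the nonzero elements of ℤ/29ℤ form a cyclic group of order 28.
As gcd(9, 28) = 1, raising to the 9th power is a bijection on this group: if u^9 ≡ v^9 then (uv^{−1})^9 = 1, and the only element of order dividing gcd(9, 28) = 1 is 1, so u = v.
With g(0) = 0 this makes g injective on all of ℤ/29ℤ, hence bijective (finite equal-size domain and codomain). In particular g is surjective.
Since g is surjective, we find the preimage of 24. The inverse of x ↦ x^9 on (ℤ/29ℤ)^× is x ↦ x^25, because 9·25 = 225 = 8·28 + 1 ≡ 1 (mod 28) and x^{28} = 1 for x ≠ 0 (Fermat). So g⁻¹(24) = 24^25 mod 29.
Repeated squaring mod 29: 24^1 ≡ 24, 24^2 ≡ 24² = 576 ≡ 25, 24^4 ≡ 25² = 625 ≡ 16, 24^8 ≡ 16² = 256 ≡ 24, 24^16 ≡ 24² = 576 ≡ 25. Since 25 = 16 + 8 + 1, 24^25 ≡ 25·24·24: 25·24 = 600 ≡ 20, then 20·24 = 480 ≡ 16. So 24^25 ≡ 16 (mod 29).
Hence g⁻¹(24) = 16.

16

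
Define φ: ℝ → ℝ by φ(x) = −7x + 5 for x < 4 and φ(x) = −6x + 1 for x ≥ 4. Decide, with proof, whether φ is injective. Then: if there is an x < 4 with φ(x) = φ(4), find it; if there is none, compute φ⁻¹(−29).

5

Both pieces are strictly decreasing (slopes −7 and −6), so each is injective on its own interval.
The left piece maps (−∞, 4) onto (−23, ∞); the right piece maps [4, ∞) onto (−∞, −23].
These images are disjoint, so no value is attained by both pieces. Hence φ is injective.
Because the two images are disjoint, no x < 4 has φ(x) = φ(4), so we compute φ⁻¹(−29): −29 lies in (−∞, −23], so solve −6x + 1 = −29: x = (−29 − 1)/(−6) = 5.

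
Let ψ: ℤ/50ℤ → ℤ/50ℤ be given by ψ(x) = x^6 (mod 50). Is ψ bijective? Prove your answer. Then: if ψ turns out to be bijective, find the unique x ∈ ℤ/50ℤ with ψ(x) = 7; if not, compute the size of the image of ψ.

22

ψ(0) = 0^6 = 0.
ψ(10): Repeated squaring mod 50: 10^1 ≡ 10, 10^2 ≡ 10² = 100 ≡ 0, 10^4 ≡ 0² = 0. Since 6 = 4 + 2, 10^6 ≡ 0·0: 0·0 = 0. So 10^6 ≡ 0 (mod 50).
So ψ(0) = ψ(10) = 0 while 0 ≠ 10, so ψ is not injective, hence not bijective.
Since ψ is not bijective, we determine |image(ψ)|. Computing x^6 mod 50 for each x (by repeated squaring, reducing mod 50 at every step), the values ψ(0), ψ(1), …, ψ(49) are: 0, 1, 14, 29, 46, 25, 6, 49, 44, 41, 0, 11, 34, 9, 36, 25, 16, 19, 24, 31, 0, 21, 4, 39, 26, 25, 26, 39, 4, 21, 0, 31, 24, 19, 16, 25, 36, 9, 34, 11, 0, 41, 44, 49, 6, 25, 46, 29, 14, 1.
The distinct values are {0, 1, 4, 6, 9, 11, 14, 16, 19, 21, 24, 25, 26, 29, 31, 34, 36, 39, 41, 44, 46, 49}; there are 22 of them.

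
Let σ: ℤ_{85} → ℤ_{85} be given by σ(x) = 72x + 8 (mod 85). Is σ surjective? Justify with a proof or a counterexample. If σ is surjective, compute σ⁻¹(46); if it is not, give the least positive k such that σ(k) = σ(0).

69

By definition, σ is surjective if every y in the codomain equals σ(x) for some x in the domain.
Since gcd(72, 85) = 1, 72 is invertible modulo 85. Euclid's algorithm: 85 = 1·72 + 13, 72 = 5·13 + 7, 13 = 1·7 + 6, 7 = 1·6 + 1; back-substituting gives 1 = 13·72 − 11·85, so 72⁻¹ ≡ 13 (mod 85).
For any y ∈ ℤ_{85}, x = 13(y − 8) mod 85 satisfies σ(x) = 72·13(y − 8) + 8 ≡ y (since 72·13 ≡ 1 mod 85). So every y has a preimage.
So σ is surjective.
Since σ is surjective, we find σ⁻¹(46): we need 72x ≡ 46 − 8 ≡ 38 (mod 85). Using 72⁻¹ = 13: x ≡ 13·38 = 494 = 5·85 + 69, so x = 69.
Check: σ(69) = 72·69 + 8 = 4976 = 58·85 + 46 ≡ 46 (mod 85).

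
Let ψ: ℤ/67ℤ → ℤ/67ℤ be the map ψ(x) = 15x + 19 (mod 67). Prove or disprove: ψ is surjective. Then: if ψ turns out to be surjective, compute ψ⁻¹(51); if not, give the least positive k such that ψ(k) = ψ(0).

20

Since gcd(15, 67) = 1, 15 is invertible modulo 67. Euclid's algorithm: 67 = 4·15 + 7, 15 = 2·7 + 1; back-substituting gives 1 = 9·15 − 2·67, so 15⁻¹ ≡ 9 (mod 67).
For any y ∈ ℤ/67ℤ, x = 9(y − 19) mod 67 satisfies ψ(x) = 15·9(y − 19) + 19 ≡ y (since 15·9 ≡ 1 mod 67). So every y has a preimage.
So ψ is surjective.
Since ψ is surjective, we compute ψ⁻¹(51): solve 15x + 19 ≡ 51 (mod 67), i.e. 15x ≡ 32 (mod 67).
Multiplying by 15⁻¹ = 9 gives x ≡ 9·32 = 288 = 4·67 + 20 ≡ 20 (mod 67).
Check: ψ(20) = 15·20 + 19 = 319 = 4·67 + 51 ≡ 51 (mod 67).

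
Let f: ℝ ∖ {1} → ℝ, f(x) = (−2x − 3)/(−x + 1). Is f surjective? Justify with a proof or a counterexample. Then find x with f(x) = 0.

-3/2

If f(x) = 2, cross-multiplying gives −1(−2x − 3) = −2(−x + 1), which simplifies to 3 = −2 — false.  So 2 has no preimage and f is not surjective.
Solving f(x) = 0: cross-multiplying gives −2x − 3 = 0(−x + 1), which rearranges to −2x = 3, so x = −3/2.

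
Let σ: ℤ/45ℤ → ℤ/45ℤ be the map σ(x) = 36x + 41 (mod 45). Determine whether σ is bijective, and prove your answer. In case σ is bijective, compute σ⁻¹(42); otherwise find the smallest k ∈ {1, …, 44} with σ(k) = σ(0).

5

Recall: injectivity means: for all u, v in the domain, σ(u) = σ(v) implies u = v.
We have gcd(36, 45) = 9 > 1. Taking u = 0 and v = 5: σ(0) = 41 and σ(5) = 36·5 + 41 = 221 ≡ 41 (mod 45).
So σ(0) = σ(5) while 0 ≠ 5, therefore σ is not injective, hence not bijective.
Since σ is not bijective, we find the least positive k with σ(k) = σ(0): this means 36k ≡ 0 (mod 45), i.e. 45 ∣ 36k. Since gcd(36, 45) = 9, dividing through by 9 this holds exactly when 5 ∣ 4k, and as gcd(4, 5) = 1, exactly when 5 ∣ k.
The smallest positive such k is 5.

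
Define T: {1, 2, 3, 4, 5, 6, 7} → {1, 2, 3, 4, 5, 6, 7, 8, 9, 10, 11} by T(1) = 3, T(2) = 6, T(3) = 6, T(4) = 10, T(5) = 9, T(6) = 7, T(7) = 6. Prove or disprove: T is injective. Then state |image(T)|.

T(2) = 6 = T(3) with 2 ≠ 3, so T is not injective.
The image of T is {3, 6, 7, 9, 10}, which has 5 elements.

5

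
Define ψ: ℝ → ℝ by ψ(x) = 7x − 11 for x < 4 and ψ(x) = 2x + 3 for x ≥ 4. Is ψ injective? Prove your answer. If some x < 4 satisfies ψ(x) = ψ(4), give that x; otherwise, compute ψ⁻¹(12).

Both pieces are strictly increasing (slopes 7 and 2), so each is injective on its own interval.
The left piece maps (−∞, 4) onto (−∞, 17); the right piece maps [4, ∞) onto [11, ∞).
These images overlap. In particular ψ(4) = 11 (right piece), and solving 7x − 11 = 11 on the left piece gives x = 22/7 < 4.
So ψ(22/7) = ψ(4) with 22/7 ≠ 4, and ψ is not injective. This x = 22/7 is the requested value below 4.

22/7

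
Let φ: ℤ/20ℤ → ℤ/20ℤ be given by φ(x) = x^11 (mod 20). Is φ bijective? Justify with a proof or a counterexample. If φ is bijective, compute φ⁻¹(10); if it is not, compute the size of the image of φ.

15

φ(0) = 0^11 = 0.
φ(10): Repeated squaring mod 20: 10^1 ≡ 10, 10^2 ≡ 10² = 100 ≡ 0, 10^4 ≡ 0² = 0, 10^8 ≡ 0² = 0. Since 11 = 8 + 2 + 1, 10^11 ≡ 0·0·10: 0·0 = 0, then 0·10 = 0. So 10^11 ≡ 0 (mod 20).
So φ(0) = φ(10) = 0 while 0 ≠ 10, therefore φ is not injective, hence not bijective.
Since φ is not bijective, we determine |image(φ)|. Computing x^11 mod 20 for each x (by repeated squaring, reducing mod 20 at every step), the values φ(0), φ(1), …, φ(19) are: 0, 1, 8, 7, 4, 5, 16, 3, 12, 9, 0, 11, 8, 17, 4, 15, 16, 13, 12, 19.
The distinct values are {0, 1, 3, 4, 5, 7, 8, 9, 11, 12, 13, 15, 16, 17, 19}; there are 15 of them.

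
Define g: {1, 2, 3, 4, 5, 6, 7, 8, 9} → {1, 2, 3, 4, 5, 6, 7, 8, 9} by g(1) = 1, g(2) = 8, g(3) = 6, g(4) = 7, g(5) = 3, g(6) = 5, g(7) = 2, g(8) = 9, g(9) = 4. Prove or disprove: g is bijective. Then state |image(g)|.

The values 1, 8, 6, 7, 3, 5, 2, 9, 4 are a permutation of {1, 2, 3, 4, 5, 6, 7, 8, 9}: each element appears exactly once.
So g is injective and surjective, hence bijective.
The image of g is {1, 2, 3, 4, 5, 6, 7, 8, 9}, which has 9 elements.

9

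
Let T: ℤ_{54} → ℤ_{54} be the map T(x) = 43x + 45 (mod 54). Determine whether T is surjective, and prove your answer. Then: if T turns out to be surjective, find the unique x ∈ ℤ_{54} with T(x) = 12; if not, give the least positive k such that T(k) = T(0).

Recall: T is surjective if every y in the codomain equals T(x) for some x in the domain.
Since gcd(43, 54) = 1, 43 is invertible modulo 54. Euclid's algorithm: 54 = 1·43 + 11, 43 = 3·11 + 10, 11 = 1·10 + 1; back-substituting gives 1 = 49·43 − 39·54, so 43⁻¹ ≡ 49 (mod 54).
Then y ↦ 49(y − 45) is a two-sided inverse to T, so every y ∈ ℤ_{54} has a preimage.
Therefore T is surjective.
Since T is surjective, we compute T⁻¹(12): solve 43x + 45 ≡ 12 (mod 54), i.e. 43x ≡ 21 (mod 54).
Multiplying by 43⁻¹ = 49 gives x ≡ 49·21 = 1029 = 19·54 + 3 ≡ 3 (mod 54).
Check: T(3) = 43·3 + 45 = 174 = 3·54 + 12 ≡ 12 (mod 54).

3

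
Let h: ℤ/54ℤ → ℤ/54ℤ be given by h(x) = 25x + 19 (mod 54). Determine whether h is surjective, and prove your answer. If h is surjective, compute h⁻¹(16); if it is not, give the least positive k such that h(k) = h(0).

Recall: surjectivity means every element of the codomain has a preimage under h.
Since gcd(25, 54) = 1, 25 is invertible modulo 54. Euclid's algorithm: 54 = 2·25 + 4, 25 = 6·4 + 1; back-substituting gives 1 = 13·25 − 6·54, so 25⁻¹ ≡ 13 (mod 54).
For any y ∈ ℤ/54ℤ, x = 13(y − 19) mod 54 satisfies h(x) = 25·13(y − 19) + 19 ≡ y (since 25·13 ≡ 1 mod 54). So every y has a preimage.
Hence h is surjective.
Since h is surjective, we compute h⁻¹(16): solve 25x + 19 ≡ 16 (mod 54), i.e. 25x ≡ 51 (mod 54).
Multiplying by 25⁻¹ = 13 gives x ≡ 13·51 = 663 = 12·54 + 15 ≡ 15 (mod 54).
Check: h(15) = 25·15 + 19 = 394 = 7·54 + 16 ≡ 16 (mod 54).

15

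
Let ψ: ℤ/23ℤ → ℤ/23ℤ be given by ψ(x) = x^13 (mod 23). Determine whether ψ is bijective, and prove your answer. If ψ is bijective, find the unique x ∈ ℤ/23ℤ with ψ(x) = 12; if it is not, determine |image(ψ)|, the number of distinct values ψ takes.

9

Since 23 is prime, the nonzero elements of ℤ/23ℤ form a cyclic group of order 22.
As gcd(13, 22) = 1, raising to the 13th power is a bijection on this group: if x_1^13 ≡ x_2^13 then (x_1x_2^{−1})^13 = 1, and the only element of order dividing gcd(13, 22) = 1 is 1, so x_1 = x_2.
With ψ(0) = 0 this makes ψ injective on all of ℤ/23ℤ, hence bijective (finite equal-size domain and codomain). In particular ψ is bijective.
Since ψ is bijective, we find the preimage of 12. The inverse of x ↦ x^13 on (ℤ/23ℤ)^× is x ↦ x^17, because 13·17 = 221 = 10·22 + 1 ≡ 1 (mod 22) and x^{22} = 1 for x ≠ 0 (Fermat). So ψ⁻¹(12) = 12^17 mod 23.
Repeated squaring mod 23: 12^1 ≡ 12, 12^2 ≡ 12² = 144 ≡ 6, 12^4 ≡ 6² = 36 ≡ 13, 12^8 ≡ 13² = 169 ≡ 8, 12^16 ≡ 8² = 64 ≡ 18. Since 17 = 16 + 1, 12^17 ≡ 18·12: 18·12 = 216 ≡ 9. So 12^17 ≡ 9 (mod 23).
Hence ψ⁻¹(12) = 9.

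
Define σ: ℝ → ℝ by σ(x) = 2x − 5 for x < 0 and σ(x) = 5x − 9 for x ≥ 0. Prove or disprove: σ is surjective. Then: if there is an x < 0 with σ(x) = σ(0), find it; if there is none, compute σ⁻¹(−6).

Both pieces are strictly increasing (slopes 2 and 5), so each is injective on its own interval.
The left piece maps (−∞, 0) onto (−∞, −5); the right piece maps [0, ∞) onto [−9, ∞).
The union (−∞, −5) ∪ [−9, ∞) covers ℝ, so σ is surjective.
For the follow-up: the images overlap, so an x < 0 with σ(x) = σ(0) exists. σ(0) = −9; solving 2x − 5 = −9 for x < 0 gives x = (−9 + 5)/2 = −2.

-2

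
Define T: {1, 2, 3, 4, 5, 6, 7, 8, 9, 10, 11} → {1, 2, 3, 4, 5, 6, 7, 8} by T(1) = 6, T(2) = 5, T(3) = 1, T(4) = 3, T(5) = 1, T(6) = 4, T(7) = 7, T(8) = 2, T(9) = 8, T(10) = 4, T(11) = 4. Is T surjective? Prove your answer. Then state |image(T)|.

Every element of the codomain has a preimage: 1 = T(3), 2 = T(8), 3 = T(4), 4 = T(6), 5 = T(2), 6 = T(1), 7 = T(7), 8 = T(9).
Hence T is surjective.
The image of T is {1, 2, 3, 4, 5, 6, 7, 8}, which has 8 elements.

8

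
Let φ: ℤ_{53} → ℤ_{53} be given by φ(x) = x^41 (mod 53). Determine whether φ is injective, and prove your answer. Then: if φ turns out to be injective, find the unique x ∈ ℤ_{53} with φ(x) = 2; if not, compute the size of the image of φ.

Since 53 is prime, the nonzero elements of ℤ_{53} form a cyclic group of order 52.
As gcd(41, 52) = 1, raising to the 41st power is a bijection on this group: if a^41 ≡ b^41 then (ab^{−1})^41 = 1, and the only element of order dividing gcd(41, 52) = 1 is 1, so a = b.
With φ(0) = 0 this makes φ injective on all of ℤ_{53}, hence bijective (finite equal-size domain and codomain). In particular φ is injective.
Since φ is injective, we find the preimage of 2. The inverse of x ↦ x^41 on (ℤ_{53})^× is x ↦ x^33, because 41·33 = 1353 = 26·52 + 1 ≡ 1 (mod 52) and x^{52} = 1 for x ≠ 0 (Fermat). So φ⁻¹(2) = 2^33 mod 53.
Repeated squaring mod 53: 2^1 ≡ 2, 2^2 ≡ 2² = 4, 2^4 ≡ 4² = 16, 2^8 ≡ 16² = 256 ≡ 44, 2^16 ≡ 44² = 1936 ≡ 28, 2^32 ≡ 28² = 784 ≡ 42. Since 33 = 32 + 1, 2^33 ≡ 42·2: 42·2 = 84 ≡ 31. So 2^33 ≡ 31 (mod 53).
Hence φ⁻¹(2) = 31.

31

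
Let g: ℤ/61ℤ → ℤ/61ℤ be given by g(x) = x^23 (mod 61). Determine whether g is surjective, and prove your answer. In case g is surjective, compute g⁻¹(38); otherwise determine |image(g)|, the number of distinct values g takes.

Since 61 is prime, the nonzero elements of ℤ/61ℤ form a cyclic group of order 60.
As gcd(23, 60) = 1, raising to the 23rd power is a bijection on this group: if s^23 ≡ t^23 then (st^{−1})^23 = 1, and the only element of order dividing gcd(23, 60) = 1 is 1, so s = t.
With g(0) = 0 this makes g injective on all of ℤ/61ℤ, hence bijective (finite equal-size domain and codomain). In particular g is surjective.
Since g is surjective, we find the preimage of 38. The inverse of x ↦ x^23 on (ℤ/61ℤ)^× is x ↦ x^47, because 23·47 = 1081 = 18·60 + 1 ≡ 1 (mod 60) and x^{60} = 1 for x ≠ 0 (Fermat). So g⁻¹(38) = 38^47 mod 61.
Repeated squaring mod 61: 38^1 ≡ 38, 38^2 ≡ 38² = 1444 ≡ 41, 38^4 ≡ 41² = 1681 ≡ 34, 38^8 ≡ 34² = 1156 ≡ 58, 38^16 ≡ 58² = 3364 ≡ 9, 38^32 ≡ 9² = 81 ≡ 20. Since 47 = 32 + 8 + 4 + 2 + 1, 38^47 ≡ 20·58·34·41·38: 20·58 = 1160 ≡ 1, then 1·34 = 34, then 34·41 = 1394 ≡ 52, then 52·38 = 1976 ≡ 24. So 38^47 ≡ 24 (mod 61).
Hence g⁻¹(38) = 24.

24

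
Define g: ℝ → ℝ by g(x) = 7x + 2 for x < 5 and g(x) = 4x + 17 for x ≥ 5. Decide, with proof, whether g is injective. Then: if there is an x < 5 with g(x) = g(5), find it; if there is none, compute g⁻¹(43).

Both pieces are strictly increasing (slopes 7 and 4), so each is injective on its own interval.
The left piece maps (−∞, 5) onto (−∞, 37); the right piece maps [5, ∞) onto [37, ∞).
These images are disjoint, so no value is attained by both pieces. Therefore g is injective.
Because the two images are disjoint, no x < 5 has g(x) = g(5), so we compute g⁻¹(43): 43 lies in [37, ∞), so solve 4x + 17 = 43: x = (43 − 17)/4 = 13/2.

13/2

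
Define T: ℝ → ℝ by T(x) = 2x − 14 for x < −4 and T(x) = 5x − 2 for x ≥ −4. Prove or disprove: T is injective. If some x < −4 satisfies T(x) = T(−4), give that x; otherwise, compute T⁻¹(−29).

Both pieces are strictly increasing (slopes 2 and 5), so each is injective on its own interval.
The left piece maps (−∞, −4) onto (−∞, −22); the right piece maps [−4, ∞) onto [−22, ∞).
These images are disjoint, so no value is attained by both pieces. Therefore T is injective.
Because the two images are disjoint, no x < −4 has T(x) = T(−4), so we compute T⁻¹(−29): −29 lies in (−∞, −22), so solve 2x − 14 = −29: x = (−29 + 14)/2 = −15/2.

-15/2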